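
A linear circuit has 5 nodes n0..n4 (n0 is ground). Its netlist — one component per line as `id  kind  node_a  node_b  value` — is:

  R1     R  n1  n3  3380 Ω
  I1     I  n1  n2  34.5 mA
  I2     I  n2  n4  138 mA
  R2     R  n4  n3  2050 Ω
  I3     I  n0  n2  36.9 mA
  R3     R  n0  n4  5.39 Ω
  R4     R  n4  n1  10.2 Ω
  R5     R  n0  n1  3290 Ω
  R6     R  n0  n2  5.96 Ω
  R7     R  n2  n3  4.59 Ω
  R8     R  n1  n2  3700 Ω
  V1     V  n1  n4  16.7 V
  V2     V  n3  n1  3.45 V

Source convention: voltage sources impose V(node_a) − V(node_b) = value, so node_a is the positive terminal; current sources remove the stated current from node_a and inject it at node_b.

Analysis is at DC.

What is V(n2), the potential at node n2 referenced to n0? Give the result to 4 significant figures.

7.489 V

MNA unknowns: 4 node voltages V₁..V_4 plus 2 source currents (V1, V2)
R1: Y=0.0002959 on G[1,3]
I1: z[1]−=0.0345, z[2]+=0.0345
I2: z[2]−=0.138, z[4]+=0.138
R2: Y=0.0004878 on G[4,3]
I3: z[0]−=0.0369, z[2]+=0.0369
R3: Y=0.1855 on G[0,4]
R4: Y=0.09804 on G[4,1]
R5: Y=0.0003040 on G[0,1]
R6: Y=0.1678 on G[0,2]
R7: Y=0.2179 on G[2,3]
R8: Y=0.0002703 on G[1,2]
V1: row V1−V4=16.7, i_V1 at 1,4
V2: row V3−V1=3.45, i_V2 at 3,1
solve → V1=10.11, V2=7.489, V3=13.56, V4=-6.591
aux → i_V1=-3.008, i_V2=-1.333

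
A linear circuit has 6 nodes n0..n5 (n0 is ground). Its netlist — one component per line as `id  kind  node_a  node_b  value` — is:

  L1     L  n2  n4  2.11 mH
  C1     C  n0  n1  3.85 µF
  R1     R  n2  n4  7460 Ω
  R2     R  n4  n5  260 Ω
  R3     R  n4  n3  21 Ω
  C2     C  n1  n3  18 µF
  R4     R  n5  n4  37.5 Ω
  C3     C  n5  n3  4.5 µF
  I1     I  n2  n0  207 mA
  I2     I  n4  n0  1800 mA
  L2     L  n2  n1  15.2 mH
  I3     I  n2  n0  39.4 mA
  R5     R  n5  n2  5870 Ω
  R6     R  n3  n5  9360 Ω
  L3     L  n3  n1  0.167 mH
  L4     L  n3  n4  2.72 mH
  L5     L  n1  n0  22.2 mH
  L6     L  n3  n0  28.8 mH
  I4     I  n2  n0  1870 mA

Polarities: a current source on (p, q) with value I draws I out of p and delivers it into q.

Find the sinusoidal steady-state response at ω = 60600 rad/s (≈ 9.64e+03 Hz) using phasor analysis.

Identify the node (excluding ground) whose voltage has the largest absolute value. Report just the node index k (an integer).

2

Apply KCL at each of the 5 non-ground nodes and solve the resulting linear system.
Node n1: branches {C1, C2, L2, L3, L5} → V_1 = -0.0001340+16.89j
Node n2: branches {L1, R1, I1, L2, I3, R5, I4} → V_2 = -49.53-218.1j
Node n3: branches {R3, C2, C3, R6, L3, L4, L6} → V_3 = -0.05437+20.59j
Node n4: branches {L1, R1, R2, R3, R4, I2, L4} → V_4 = -47.04+18.81j
Node n5: branches {R2, R4, C3, R5, R6} → V_5 = -0.9878+25.78j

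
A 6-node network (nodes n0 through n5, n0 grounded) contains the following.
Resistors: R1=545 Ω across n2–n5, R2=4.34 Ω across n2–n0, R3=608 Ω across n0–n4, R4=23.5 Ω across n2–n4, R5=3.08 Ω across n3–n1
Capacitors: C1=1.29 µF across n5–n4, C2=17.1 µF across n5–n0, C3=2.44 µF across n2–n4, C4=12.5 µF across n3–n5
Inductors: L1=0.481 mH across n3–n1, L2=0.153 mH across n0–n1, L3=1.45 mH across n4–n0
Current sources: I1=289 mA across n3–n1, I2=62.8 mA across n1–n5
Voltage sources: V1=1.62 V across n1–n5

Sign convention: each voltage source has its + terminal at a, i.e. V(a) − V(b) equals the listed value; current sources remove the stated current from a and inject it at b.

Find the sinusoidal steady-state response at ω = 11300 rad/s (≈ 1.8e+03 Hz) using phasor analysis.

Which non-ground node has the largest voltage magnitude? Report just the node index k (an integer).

Element admittances at ω=11300 rad/s:
  Y(R1) = 0.001835+0.000j S between n2,n5
  Y(R2) = 0.2304+0.000j S between n2,n0
  Y(C1) = 0.000+0.01458j S between n5,n4
  Y(R3) = 0.001645+0.000j S between n0,n4
  Y(L1) = 0.000-0.1840j S between n3,n1
  I1: injects 0.289 A into n1 (from n3)
  Y(L2) = 0.000-0.5784j S between n0,n1
  Y(C2) = 0.000+0.1932j S between n5,n0
  Y(R4) = 0.04255+0.000j S between n2,n4
  Y(C3) = 0.000+0.02757j S between n2,n4
  Y(L3) = 0.000-0.06103j S between n4,n0
  I2: injects 0.0628 A into n5 (from n1)
  Y(R5) = 0.3247+0.000j S between n3,n1
  Y(C4) = 0.000+0.1413j S between n3,n5
  V1: constraint V(n1)−V(n5) = 1.62
Assemble and solve the 6×6 MNA system:
  V(n1)=-0.9243+0.03919j  V(n2)=0.1070-0.07117j  V(n3)=-1.708-0.7688j  V(n4)=0.4175-0.6625j  V(n5)=-2.544+0.03919j
  i(V1)=-0.1996-0.6527j

5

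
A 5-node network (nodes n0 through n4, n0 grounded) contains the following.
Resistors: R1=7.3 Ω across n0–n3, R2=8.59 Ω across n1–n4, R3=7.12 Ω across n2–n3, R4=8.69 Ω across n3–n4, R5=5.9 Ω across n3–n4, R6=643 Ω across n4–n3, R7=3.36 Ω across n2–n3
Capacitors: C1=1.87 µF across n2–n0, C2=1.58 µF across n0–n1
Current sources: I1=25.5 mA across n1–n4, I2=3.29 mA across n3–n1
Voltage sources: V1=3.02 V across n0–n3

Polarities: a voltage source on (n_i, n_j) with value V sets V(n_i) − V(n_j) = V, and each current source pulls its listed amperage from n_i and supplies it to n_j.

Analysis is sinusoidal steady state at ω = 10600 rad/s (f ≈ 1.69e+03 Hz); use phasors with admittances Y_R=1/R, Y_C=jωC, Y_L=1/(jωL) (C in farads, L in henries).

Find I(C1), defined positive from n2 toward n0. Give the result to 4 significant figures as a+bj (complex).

Apply KCL at each of the 4 non-ground nodes and solve the resulting linear system.
Node n1: branches {R2, C2, I1, I2} → V_1 = -3.073+0.6221j
Node n2: branches {C1, R3, R7} → V_2 = -3.014+0.1364j
Node n3: branches {R1, R3, R4, R5, I2, R6, R7, V1} → V_3 = -3.020+0.000j
Node n4: branches {R2, R4, I1, R5, R6} → V_4 = -2.972+0.1799j
Source currents: i(V1)=-0.4268-0.1112j

-0.002703-0.05974j A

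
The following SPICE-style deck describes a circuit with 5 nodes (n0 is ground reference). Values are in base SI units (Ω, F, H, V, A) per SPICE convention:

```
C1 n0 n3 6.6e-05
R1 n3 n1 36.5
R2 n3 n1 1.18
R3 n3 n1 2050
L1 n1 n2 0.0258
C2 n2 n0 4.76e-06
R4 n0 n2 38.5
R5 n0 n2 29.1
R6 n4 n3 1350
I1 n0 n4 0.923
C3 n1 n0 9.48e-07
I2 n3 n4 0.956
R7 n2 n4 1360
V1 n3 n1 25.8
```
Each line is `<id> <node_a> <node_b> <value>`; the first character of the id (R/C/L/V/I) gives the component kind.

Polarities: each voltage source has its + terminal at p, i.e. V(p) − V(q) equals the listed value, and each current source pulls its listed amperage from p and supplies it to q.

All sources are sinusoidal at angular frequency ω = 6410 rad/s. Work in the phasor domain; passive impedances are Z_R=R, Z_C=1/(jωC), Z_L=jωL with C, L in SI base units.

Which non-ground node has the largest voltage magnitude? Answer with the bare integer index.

Apply KCL at each of the 4 non-ground nodes and solve the resulting linear system.
Node n1: branches {R1, R2, R3, L1, C3, V1} → V_1 = -26.00+0.06284j
Node n2: branches {L1, C2, R4, R5, R7} → V_2 = 14.17-3.119j
Node n3: branches {C1, R1, R2, R3, R6, I2, V1} → V_3 = -0.2034+0.06284j
Node n4: branches {R6, I1, I2, R7} → V_4 = 1280-1.522j
Source currents: i(V1)=-22.56+0.08489j

4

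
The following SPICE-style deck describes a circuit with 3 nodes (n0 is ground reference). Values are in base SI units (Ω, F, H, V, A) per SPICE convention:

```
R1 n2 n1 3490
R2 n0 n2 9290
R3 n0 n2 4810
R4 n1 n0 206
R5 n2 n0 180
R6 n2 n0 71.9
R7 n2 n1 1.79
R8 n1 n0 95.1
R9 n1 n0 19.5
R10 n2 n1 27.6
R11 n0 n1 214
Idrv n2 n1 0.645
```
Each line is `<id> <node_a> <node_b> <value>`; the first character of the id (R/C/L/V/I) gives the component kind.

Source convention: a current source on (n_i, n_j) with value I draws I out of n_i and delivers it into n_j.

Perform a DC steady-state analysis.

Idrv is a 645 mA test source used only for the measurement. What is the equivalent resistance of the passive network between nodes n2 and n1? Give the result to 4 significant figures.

R_eq = 1.638 Ω

MNA unknowns: 2 node voltages V₁..V_2
R1: Y=0.0002865 on G[2,1]
R2: Y=0.0001076 on G[0,2]
R3: Y=0.0002079 on G[0,2]
R4: Y=0.004854 on G[1,0]
R5: Y=0.005556 on G[2,0]
R6: Y=0.01391 on G[2,0]
R7: Y=0.5587 on G[2,1]
R8: Y=0.01052 on G[1,0]
R9: Y=0.05128 on G[1,0]
R10: Y=0.03623 on G[2,1]
R11: Y=0.004673 on G[0,1]
Idrv: z[2]−=0.645, z[1]+=0.645
solve → V1=0.2293, V2=-0.8269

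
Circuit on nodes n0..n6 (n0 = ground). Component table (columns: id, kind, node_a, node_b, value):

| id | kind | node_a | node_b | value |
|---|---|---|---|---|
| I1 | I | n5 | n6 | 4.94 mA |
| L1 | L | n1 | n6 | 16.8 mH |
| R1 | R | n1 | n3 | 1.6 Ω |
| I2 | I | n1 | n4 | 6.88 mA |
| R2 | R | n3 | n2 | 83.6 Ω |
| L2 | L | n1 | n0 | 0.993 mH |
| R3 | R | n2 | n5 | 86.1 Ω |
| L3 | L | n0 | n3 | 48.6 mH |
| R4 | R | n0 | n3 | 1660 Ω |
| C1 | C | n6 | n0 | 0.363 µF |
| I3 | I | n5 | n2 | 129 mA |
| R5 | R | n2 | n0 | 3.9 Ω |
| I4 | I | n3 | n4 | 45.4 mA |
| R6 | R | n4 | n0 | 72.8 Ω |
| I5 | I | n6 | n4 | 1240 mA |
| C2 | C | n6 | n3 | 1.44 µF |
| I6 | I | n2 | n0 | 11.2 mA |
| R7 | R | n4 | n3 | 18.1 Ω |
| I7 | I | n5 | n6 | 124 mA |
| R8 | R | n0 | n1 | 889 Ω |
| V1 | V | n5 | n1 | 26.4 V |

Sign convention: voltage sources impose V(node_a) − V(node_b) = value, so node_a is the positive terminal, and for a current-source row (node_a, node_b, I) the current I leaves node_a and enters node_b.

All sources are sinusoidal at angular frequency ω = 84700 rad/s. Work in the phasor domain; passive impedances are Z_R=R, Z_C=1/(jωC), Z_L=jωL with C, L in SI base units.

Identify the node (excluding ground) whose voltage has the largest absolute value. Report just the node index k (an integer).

Element admittances at ω=84700 rad/s:
  I1: injects 0.00494 A into n6 (from n5)
  Y(L1) = 0.000-0.0007028j S between n1,n6
  Y(R1) = 0.6250+0.000j S between n1,n3
  I2: injects 0.00688 A into n4 (from n1)
  Y(R2) = 0.01196+0.000j S between n3,n2
  Y(L2) = 0.000-0.01189j S between n1,n0
  Y(R3) = 0.01161+0.000j S between n2,n5
  Y(L3) = 0.000-0.0002429j S between n0,n3
  Y(R4) = 0.0006024+0.000j S between n0,n3
  Y(C1) = 0.000+0.03075j S between n6,n0
  I3: injects 0.129 A into n2 (from n5)
  Y(R5) = 0.2564+0.000j S between n2,n0
  I4: injects 0.0454 A into n4 (from n3)
  Y(R6) = 0.01374+0.000j S between n4,n0
  I5: injects 1.24 A into n4 (from n6)
  Y(C2) = 0.000+0.1220j S between n6,n3
  I6: injects 0.0112 A into n0 (from n2)
  Y(R7) = 0.05525+0.000j S between n4,n3
  I7: injects 0.124 A into n6 (from n5)
  Y(R8) = 0.001125+0.000j S between n0,n1
  V1: constraint V(n5)−V(n1) = 26.4
Assemble and solve the 7×7 MNA system:
  V(n1)=-11.61+3.487j  V(n2)=0.5690+0.3060j  V(n3)=-10.89+3.777j  V(n4)=10.01+3.025j  V(n5)=14.79+3.487j  V(n6)=-8.682+10.32j
  i(V1)=-0.4231-0.03695j

5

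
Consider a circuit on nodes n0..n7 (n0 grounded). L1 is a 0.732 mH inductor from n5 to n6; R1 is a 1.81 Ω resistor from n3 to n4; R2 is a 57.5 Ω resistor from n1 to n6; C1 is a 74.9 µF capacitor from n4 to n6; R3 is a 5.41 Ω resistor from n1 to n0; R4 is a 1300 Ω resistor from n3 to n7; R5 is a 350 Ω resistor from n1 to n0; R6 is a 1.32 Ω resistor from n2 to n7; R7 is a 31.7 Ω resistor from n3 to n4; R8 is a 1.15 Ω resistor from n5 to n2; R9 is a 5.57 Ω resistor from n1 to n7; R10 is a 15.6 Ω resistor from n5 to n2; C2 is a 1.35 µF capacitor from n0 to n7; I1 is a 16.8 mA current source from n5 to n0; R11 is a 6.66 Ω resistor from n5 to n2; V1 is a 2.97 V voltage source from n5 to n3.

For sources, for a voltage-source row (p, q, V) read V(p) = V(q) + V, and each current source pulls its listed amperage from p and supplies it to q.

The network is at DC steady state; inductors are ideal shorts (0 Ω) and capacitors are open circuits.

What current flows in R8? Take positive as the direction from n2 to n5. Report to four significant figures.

0.01008 A

Apply KCL at each of the 7 non-ground nodes and solve the resulting linear system.
Node n1: branches {R2, R3, R5, R9} → V_1 = -0.08950
Node n2: branches {R6, R8, R10, R11} → V_2 = -0.1889
Node n3: branches {R1, R4, R7, V1} → V_3 = -3.171
Node n4: branches {R1, C1, R7} → V_4 = -3.171
Node n5: branches {L1, R8, R10, I1, R11, V1} → V_5 = -0.2005
Node n6: branches {L1, R2, C1} → V_6 = -0.2005
Node n7: branches {R4, R6, R9, C2} → V_7 = -0.1723
Source currents: i(L1)=-0.001930, i(V1)=-0.002306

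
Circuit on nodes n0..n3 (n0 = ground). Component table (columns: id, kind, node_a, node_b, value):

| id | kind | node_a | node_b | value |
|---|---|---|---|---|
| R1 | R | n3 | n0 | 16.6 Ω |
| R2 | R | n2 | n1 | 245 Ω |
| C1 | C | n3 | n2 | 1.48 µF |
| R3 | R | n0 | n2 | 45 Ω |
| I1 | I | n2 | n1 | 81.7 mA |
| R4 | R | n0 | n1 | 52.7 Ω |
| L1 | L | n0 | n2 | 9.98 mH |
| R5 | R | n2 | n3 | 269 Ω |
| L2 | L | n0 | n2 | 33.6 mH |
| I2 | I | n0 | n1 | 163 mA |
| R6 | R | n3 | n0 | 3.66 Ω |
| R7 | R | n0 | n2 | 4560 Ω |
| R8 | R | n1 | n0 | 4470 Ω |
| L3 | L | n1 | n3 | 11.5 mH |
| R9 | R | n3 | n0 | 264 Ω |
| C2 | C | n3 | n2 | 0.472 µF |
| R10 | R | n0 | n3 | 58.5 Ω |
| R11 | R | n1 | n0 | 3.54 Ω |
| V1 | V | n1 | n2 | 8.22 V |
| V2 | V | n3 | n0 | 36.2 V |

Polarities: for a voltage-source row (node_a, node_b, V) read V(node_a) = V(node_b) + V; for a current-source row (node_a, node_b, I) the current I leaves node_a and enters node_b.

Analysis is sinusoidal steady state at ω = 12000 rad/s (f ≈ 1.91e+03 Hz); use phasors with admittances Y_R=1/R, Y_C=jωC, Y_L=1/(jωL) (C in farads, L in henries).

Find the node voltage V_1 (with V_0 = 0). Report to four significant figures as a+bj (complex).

Element admittances at ω=12000 rad/s:
  Y(R1) = 0.06024+0.000j S between n3,n0
  Y(R2) = 0.004082+0.000j S between n2,n1
  Y(C1) = 0.000+0.01776j S between n3,n2
  Y(R3) = 0.02222+0.000j S between n0,n2
  I1: injects 0.0817 A into n1 (from n2)
  Y(R4) = 0.01898+0.000j S between n0,n1
  Y(L1) = 0.000-0.008350j S between n0,n2
  Y(R5) = 0.003717+0.000j S between n2,n3
  Y(L2) = 0.000-0.002480j S between n0,n2
  I2: injects 0.163 A into n1 (from n0)
  Y(R6) = 0.2732+0.000j S between n3,n0
  Y(R7) = 0.0002193+0.000j S between n0,n2
  Y(R8) = 0.0002237+0.000j S between n1,n0
  Y(L3) = 0.000-0.007246j S between n1,n3
  Y(R9) = 0.003788+0.000j S between n3,n0
  Y(C2) = 0.000+0.005664j S between n3,n2
  Y(R10) = 0.01709+0.000j S between n0,n3
  Y(R11) = 0.2825+0.000j S between n1,n0
  V1: constraint V(n1)−V(n2) = 8.22
  V2: constraint V(n3)−V(n0) = 36.2
Assemble and solve the 5×5 MNA system:
  V(n1)=1.597+2.076j  V(n2)=-6.623+2.076j  V(n3)=36.20+0.000j
  i(V1)=-0.2858-0.8770j  i(V2)=-13.02-0.7446j

1.597+2.076j V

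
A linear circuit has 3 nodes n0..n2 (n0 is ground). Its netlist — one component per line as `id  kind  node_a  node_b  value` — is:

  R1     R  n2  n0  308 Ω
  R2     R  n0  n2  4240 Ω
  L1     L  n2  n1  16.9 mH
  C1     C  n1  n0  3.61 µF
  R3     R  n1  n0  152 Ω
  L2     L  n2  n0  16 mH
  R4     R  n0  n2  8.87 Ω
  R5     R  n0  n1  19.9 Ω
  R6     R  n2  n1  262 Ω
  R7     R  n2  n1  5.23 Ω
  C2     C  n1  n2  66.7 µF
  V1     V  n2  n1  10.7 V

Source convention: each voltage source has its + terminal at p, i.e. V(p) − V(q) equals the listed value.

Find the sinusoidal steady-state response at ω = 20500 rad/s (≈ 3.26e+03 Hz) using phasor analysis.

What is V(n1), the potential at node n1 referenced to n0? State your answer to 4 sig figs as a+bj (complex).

-6.086+2.684j V

Apply KCL at each of the 2 non-ground nodes and solve the resulting linear system.
Node n1: branches {L1, C1, R3, R5, R6, R7, C2, V1} → V_1 = -6.086+2.684j
Node n2: branches {R1, R2, L1, L2, R4, R6, R7, C2, V1} → V_2 = 4.614+2.684j
Source currents: i(V1)=-2.631-14.90j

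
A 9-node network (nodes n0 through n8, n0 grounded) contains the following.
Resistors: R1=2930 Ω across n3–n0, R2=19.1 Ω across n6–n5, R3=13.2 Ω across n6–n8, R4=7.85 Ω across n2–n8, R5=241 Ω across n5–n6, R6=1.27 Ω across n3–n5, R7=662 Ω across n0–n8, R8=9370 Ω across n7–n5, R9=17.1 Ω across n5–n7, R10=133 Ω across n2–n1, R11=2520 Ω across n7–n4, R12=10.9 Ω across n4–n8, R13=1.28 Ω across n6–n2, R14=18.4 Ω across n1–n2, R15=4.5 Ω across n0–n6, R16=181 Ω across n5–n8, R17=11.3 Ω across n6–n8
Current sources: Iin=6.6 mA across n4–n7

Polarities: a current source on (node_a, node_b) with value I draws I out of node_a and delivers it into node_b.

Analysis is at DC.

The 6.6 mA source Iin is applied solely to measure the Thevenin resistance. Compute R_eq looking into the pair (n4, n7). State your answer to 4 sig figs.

MNA unknowns: 8 node voltages V₁..V_8
R1: Y=0.0003413 on G[3,0]
R2: Y=0.05236 on G[6,5]
R3: Y=0.07576 on G[6,8]
R4: Y=0.1274 on G[2,8]
R5: Y=0.004149 on G[5,6]
R6: Y=0.7874 on G[3,5]
R7: Y=0.001511 on G[0,8]
R8: Y=0.0001067 on G[7,5]
R9: Y=0.05848 on G[5,7]
R10: Y=0.007519 on G[2,1]
R11: Y=0.0003968 on G[7,4]
R12: Y=0.09174 on G[4,8]
R13: Y=0.7812 on G[6,2]
R14: Y=0.05435 on G[1,2]
R15: Y=0.2222 on G[0,6]
R16: Y=0.005525 on G[5,8]
R17: Y=0.08850 on G[6,8]
Iin: z[4]−=0.0066, z[7]+=0.0066
solve → V1=-0.002967, V2=-0.002967, V3=0.1020, V4=-0.09170, V5=0.1020, V6=-1.331e-05, V7=0.2126, V8=-0.02108

R_eq = 46.11 Ω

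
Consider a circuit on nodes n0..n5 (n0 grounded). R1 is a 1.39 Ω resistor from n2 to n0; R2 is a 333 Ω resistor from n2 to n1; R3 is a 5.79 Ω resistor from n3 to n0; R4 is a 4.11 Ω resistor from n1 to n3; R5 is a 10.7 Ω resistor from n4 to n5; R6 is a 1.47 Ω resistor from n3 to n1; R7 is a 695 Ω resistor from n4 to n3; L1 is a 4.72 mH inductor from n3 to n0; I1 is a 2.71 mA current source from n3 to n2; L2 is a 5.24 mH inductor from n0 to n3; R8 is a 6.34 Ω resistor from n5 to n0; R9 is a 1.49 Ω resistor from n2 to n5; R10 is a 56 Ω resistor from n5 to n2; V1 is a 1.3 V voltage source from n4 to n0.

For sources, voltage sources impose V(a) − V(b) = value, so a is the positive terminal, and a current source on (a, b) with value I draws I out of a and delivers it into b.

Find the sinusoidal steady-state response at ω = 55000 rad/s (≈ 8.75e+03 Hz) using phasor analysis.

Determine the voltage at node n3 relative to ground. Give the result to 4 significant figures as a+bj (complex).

-0.003024-0.0001250j V

MNA unknowns: 5 node voltages V₁..V_5 plus 1 source current (V1)
R1: Y=0.7194+0.000j on G[2,0]
R2: Y=0.003003+0.000j on G[2,1]
R3: Y=0.1727+0.000j on G[3,0]
R4: Y=0.2433+0.000j on G[1,3]
R5: Y=0.09346+0.000j on G[4,5]
R6: Y=0.6803+0.000j on G[3,1]
R7: Y=0.001439+0.000j on G[4,3]
L1: Y=0.000-0.003852j on G[3,0]
I1: z[3]−=0.00271, z[2]+=0.00271
L2: Y=0.000-0.003470j on G[0,3]
R8: Y=0.1577+0.000j on G[5,0]
R9: Y=0.6711+0.000j on G[2,5]
R10: Y=0.01786+0.000j on G[5,2]
V1: row V4−V0=1.3, i_V1 at 4,0
solve → V1=-0.002686-0.0001246j, V2=0.1012-4.127e-07j, V3=-0.003024-0.0001250j, V4=1.300+0.000j, V5=0.2034-3.025e-07j
aux → i_V1=-0.1044-2.081e-07j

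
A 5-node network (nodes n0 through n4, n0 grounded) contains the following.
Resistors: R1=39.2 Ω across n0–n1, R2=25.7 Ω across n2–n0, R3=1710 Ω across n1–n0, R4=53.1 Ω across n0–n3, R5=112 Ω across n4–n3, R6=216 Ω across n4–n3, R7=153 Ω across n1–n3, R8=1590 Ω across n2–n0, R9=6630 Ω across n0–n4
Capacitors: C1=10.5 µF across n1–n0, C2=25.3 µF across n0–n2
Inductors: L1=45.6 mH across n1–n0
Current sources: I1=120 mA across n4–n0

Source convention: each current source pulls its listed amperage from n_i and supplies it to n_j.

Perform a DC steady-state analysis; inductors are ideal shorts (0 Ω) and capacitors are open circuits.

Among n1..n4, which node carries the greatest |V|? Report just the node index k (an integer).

Element admittances at DC:
  Y(R1) = 0.02551 S between n0,n1
  Y(R2) = 0.03891 S between n2,n0
  Y(R3) = 0.0005848 S between n1,n0
  Y(R4) = 0.01883 S between n0,n3
  Y(R5) = 0.008929 S between n4,n3
  Y(R6) = 0.004630 S between n4,n3
  Y(C1) = 0.000 S between n1,n0
  Y(R7) = 0.006536 S between n1,n3
  Y(C2) = 0.000 S between n0,n2
  L1: short n1↔n0 (DC inductor)
  Y(R8) = 0.0006289 S between n2,n0
  Y(R9) = 0.0001508 S between n0,n4
  I1: injects 0.12 A into n0 (from n4)
Assemble and solve the 5×5 MNA system:
  V(n1)=0.000  V(n2)=0.000  V(n3)=-4.651  V(n4)=-13.35
  i(L1)=-0.03040

4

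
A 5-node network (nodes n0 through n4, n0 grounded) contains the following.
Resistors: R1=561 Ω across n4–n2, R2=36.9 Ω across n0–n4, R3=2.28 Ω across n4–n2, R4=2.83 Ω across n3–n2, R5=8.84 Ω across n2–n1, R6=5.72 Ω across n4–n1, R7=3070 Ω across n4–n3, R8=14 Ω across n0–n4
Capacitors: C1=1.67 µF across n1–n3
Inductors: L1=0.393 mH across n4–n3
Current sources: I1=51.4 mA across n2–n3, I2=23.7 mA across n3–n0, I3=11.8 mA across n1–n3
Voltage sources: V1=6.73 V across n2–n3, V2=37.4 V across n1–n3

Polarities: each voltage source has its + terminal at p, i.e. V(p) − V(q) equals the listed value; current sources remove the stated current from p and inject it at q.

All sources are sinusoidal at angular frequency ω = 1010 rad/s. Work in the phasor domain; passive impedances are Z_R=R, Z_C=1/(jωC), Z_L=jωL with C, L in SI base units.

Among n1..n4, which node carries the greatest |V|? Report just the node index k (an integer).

1

MNA unknowns: 4 node voltages V₁..V_4 plus 2 source currents (V1, V2)
R1: Y=0.001783+0.000j on G[4,2]
C1: Y=0.000+0.001687j on G[1,3]
R2: Y=0.02710+0.000j on G[0,4]
R3: Y=0.4386+0.000j on G[4,2]
R4: Y=0.3534+0.000j on G[3,2]
L1: Y=0.000-2.519j on G[4,3]
R5: Y=0.1131+0.000j on G[2,1]
R6: Y=0.1748+0.000j on G[4,1]
R7: Y=0.0003257+0.000j on G[4,3]
I1: z[2]−=0.0514, z[3]+=0.0514
I2: z[3]−=0.0237, z[0]+=0.0237
R8: Y=0.07143+0.000j on G[0,4]
I3: z[1]−=0.0118, z[3]+=0.0118
V1: row V2−V3=6.73, i_V1 at 2,3
V2: row V1−V3=37.4, i_V2 at 1,3
solve → V1=36.29-3.568j, V2=5.618-3.568j, V3=-1.112-3.568j, V4=-0.2405+0.000j
aux → i_V1=-1.540+1.571j, i_V2=-9.867+0.5607j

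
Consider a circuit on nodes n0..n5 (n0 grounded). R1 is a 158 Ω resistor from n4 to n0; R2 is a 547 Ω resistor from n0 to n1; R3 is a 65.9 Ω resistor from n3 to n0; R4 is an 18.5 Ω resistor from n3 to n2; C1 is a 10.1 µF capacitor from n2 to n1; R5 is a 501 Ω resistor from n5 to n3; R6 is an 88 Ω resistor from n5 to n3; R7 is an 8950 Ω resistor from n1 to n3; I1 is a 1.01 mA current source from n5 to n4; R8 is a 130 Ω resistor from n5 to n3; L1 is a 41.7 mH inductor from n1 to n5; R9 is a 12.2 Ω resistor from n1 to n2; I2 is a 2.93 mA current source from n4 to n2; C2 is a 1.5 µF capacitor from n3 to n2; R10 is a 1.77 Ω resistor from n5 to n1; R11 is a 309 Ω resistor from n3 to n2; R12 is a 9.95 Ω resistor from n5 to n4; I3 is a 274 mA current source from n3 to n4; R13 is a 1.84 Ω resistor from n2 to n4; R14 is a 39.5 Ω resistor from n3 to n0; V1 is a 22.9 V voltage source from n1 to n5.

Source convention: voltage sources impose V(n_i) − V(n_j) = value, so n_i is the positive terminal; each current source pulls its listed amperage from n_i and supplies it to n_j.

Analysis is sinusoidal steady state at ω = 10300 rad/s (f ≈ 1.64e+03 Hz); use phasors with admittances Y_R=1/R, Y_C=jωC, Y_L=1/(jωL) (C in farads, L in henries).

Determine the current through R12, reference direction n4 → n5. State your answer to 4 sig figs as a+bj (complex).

MNA unknowns: 5 node voltages V₁..V_5 plus 1 source current (V1)
R1: Y=0.006329+0.000j on G[4,0]
R2: Y=0.001828+0.000j on G[0,1]
R3: Y=0.01517+0.000j on G[3,0]
R4: Y=0.05405+0.000j on G[3,2]
C1: Y=0.000+0.1040j on G[2,1]
R5: Y=0.001996+0.000j on G[5,3]
R6: Y=0.01136+0.000j on G[5,3]
R7: Y=0.0001117+0.000j on G[1,3]
I1: z[5]−=0.00101, z[4]+=0.00101
R8: Y=0.007692+0.000j on G[5,3]
L1: Y=0.000-0.002328j on G[1,5]
R9: Y=0.08197+0.000j on G[1,2]
I2: z[4]−=0.00293, z[2]+=0.00293
C2: Y=0.000+0.01545j on G[3,2]
R10: Y=0.5650+0.000j on G[5,1]
R11: Y=0.003236+0.000j on G[3,2]
R12: Y=0.1005+0.000j on G[5,4]
I3: z[3]−=0.274, z[4]+=0.274
R13: Y=0.5435+0.000j on G[2,4]
R14: Y=0.02532+0.000j on G[3,0]
V1: row V1−V5=22.9, i_V1 at 1,5
solve → V1=14.67-4.665j, V2=5.306+0.4988j, V3=-1.222+0.2581j, V4=3.581-0.3040j, V5=-8.229-4.665j
aux → i_V1=-14.27-0.4886j

1.187+0.4383j A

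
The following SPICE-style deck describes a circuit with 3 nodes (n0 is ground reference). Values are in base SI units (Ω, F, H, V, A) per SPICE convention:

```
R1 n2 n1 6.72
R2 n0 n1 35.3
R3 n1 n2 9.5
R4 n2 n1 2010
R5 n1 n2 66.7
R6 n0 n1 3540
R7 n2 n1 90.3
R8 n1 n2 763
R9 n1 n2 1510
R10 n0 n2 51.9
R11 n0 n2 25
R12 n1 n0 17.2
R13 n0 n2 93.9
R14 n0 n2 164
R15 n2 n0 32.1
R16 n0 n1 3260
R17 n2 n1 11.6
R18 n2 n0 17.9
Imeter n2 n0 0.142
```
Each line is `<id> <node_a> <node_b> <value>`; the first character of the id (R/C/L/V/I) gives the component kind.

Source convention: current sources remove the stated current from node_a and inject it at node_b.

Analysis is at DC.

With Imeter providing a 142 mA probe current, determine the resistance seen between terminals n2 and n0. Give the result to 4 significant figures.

Apply KCL at each of the 2 non-ground nodes and solve the resulting linear system.
Node n1: branches {R1, R2, R3, R4, R5, R6, R7, R8, R9, R12, R16, R17} → V_1 = -0.4921
Node n2: branches {R1, R3, R4, R5, R7, R8, R9, R10, R11, R13, R14, R15, R17, R18, Imeter} → V_2 = -0.6082

R_eq = 4.283 Ω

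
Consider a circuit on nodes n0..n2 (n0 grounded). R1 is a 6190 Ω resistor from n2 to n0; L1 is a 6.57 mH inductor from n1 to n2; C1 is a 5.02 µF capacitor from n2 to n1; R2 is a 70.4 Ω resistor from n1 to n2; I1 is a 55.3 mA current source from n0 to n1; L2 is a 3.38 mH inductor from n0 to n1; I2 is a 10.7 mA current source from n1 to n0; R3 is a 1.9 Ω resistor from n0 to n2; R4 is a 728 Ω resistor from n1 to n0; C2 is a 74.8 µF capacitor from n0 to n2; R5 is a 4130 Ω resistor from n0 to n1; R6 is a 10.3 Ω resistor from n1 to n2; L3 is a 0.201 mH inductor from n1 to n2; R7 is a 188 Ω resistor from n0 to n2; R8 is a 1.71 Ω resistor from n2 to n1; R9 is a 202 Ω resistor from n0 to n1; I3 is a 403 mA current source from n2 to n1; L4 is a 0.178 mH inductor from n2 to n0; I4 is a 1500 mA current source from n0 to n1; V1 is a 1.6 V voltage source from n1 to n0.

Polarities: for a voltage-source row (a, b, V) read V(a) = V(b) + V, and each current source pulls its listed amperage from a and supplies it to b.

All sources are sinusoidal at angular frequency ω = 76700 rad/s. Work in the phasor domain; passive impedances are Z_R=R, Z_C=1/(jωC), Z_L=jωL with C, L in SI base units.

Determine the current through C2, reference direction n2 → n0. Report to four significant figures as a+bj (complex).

0.5579+0.6028j A

MNA unknowns: 2 node voltages V₁..V_2 plus 1 source current (V1)
R1: Y=0.0001616+0.000j on G[2,0]
L1: Y=0.000-0.001984j on G[1,2]
C1: Y=0.000+0.3850j on G[2,1]
R2: Y=0.01420+0.000j on G[1,2]
I1: z[0]−=0.0553, z[1]+=0.0553
L2: Y=0.000-0.003857j on G[0,1]
I2: z[1]−=0.0107, z[0]+=0.0107
R3: Y=0.5263+0.000j on G[0,2]
R4: Y=0.001374+0.000j on G[1,0]
C2: Y=0.000+5.737j on G[0,2]
R5: Y=0.0002421+0.000j on G[0,1]
R6: Y=0.09709+0.000j on G[1,2]
L3: Y=0.000-0.06486j on G[1,2]
R7: Y=0.005319+0.000j on G[0,2]
R8: Y=0.5848+0.000j on G[2,1]
R9: Y=0.004950+0.000j on G[0,1]
I3: z[2]−=0.403, z[1]+=0.403
L4: Y=0.000-0.07325j on G[2,0]
I4: z[0]−=1.5, z[1]+=1.5
V1: row V1−V0=1.6, i_V1 at 1,0
solve → V1=1.600+0.000j, V2=0.1051-0.09725j
aux → i_V1=0.9274-0.5372j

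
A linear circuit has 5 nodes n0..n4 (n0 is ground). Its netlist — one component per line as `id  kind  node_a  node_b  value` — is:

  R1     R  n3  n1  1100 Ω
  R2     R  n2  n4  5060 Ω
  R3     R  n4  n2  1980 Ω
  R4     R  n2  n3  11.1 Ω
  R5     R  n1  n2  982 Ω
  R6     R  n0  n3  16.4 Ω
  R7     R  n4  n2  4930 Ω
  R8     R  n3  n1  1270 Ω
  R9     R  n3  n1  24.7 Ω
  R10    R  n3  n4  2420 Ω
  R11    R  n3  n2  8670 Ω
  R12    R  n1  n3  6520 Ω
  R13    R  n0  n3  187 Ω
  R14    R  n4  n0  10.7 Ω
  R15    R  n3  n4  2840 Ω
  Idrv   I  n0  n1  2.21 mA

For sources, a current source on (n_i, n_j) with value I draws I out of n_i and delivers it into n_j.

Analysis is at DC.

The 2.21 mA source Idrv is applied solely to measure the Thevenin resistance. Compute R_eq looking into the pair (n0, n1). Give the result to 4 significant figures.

Element admittances at DC:
  Y(R1) = 0.0009091 S between n3,n1
  Y(R2) = 0.0001976 S between n2,n4
  Y(R3) = 0.0005051 S between n4,n2
  Y(R4) = 0.09009 S between n2,n3
  Y(R5) = 0.001018 S between n1,n2
  Y(R6) = 0.06098 S between n0,n3
  Y(R7) = 0.0002028 S between n4,n2
  Y(R8) = 0.0007874 S between n3,n1
  Y(R9) = 0.04049 S between n3,n1
  Y(R10) = 0.0004132 S between n3,n4
  Y(R11) = 0.0001153 S between n3,n2
  Y(R12) = 0.0001534 S between n1,n3
  Y(R13) = 0.005348 S between n0,n3
  Y(R14) = 0.09346 S between n4,n0
  Y(R15) = 0.0003521 S between n3,n4
  Idrv: injects 0.00221 A into n1 (from n0)
Assemble and solve the 4×4 MNA system:
  V(n1)=0.08350  V(n2)=0.03276  V(n3)=0.03251  V(n4)=0.0005734

R_eq = 37.78 Ω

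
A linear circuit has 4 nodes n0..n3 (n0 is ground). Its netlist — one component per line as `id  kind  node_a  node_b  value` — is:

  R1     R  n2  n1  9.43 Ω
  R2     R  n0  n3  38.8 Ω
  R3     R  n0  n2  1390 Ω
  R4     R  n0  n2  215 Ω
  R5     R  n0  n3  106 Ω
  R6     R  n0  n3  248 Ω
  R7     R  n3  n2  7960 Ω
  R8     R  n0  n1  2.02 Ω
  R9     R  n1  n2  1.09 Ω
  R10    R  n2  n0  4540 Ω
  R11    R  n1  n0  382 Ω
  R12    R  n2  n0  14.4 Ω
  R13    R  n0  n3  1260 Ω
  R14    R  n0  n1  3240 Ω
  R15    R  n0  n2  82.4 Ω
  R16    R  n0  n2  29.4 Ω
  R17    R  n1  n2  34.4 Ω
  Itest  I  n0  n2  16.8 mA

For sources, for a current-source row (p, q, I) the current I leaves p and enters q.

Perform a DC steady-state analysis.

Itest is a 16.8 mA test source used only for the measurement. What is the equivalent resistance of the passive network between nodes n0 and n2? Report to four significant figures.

R_eq = 2.177 Ω

MNA unknowns: 3 node voltages V₁..V_3
R1: Y=0.1060 on G[2,1]
R2: Y=0.02577 on G[0,3]
R3: Y=0.0007194 on G[0,2]
R4: Y=0.004651 on G[0,2]
R5: Y=0.009434 on G[0,3]
R6: Y=0.004032 on G[0,3]
R7: Y=0.0001256 on G[3,2]
R8: Y=0.4950 on G[0,1]
R9: Y=0.9174 on G[1,2]
R10: Y=0.0002203 on G[2,0]
R11: Y=0.002618 on G[1,0]
R12: Y=0.06944 on G[2,0]
R13: Y=0.0007937 on G[0,3]
R14: Y=0.0003086 on G[0,1]
R15: Y=0.01214 on G[0,2]
R16: Y=0.03401 on G[0,2]
R17: Y=0.02907 on G[1,2]
Itest: z[0]−=0.0168, z[2]+=0.0168
solve → V1=0.02483, V2=0.03657, V3=0.0001144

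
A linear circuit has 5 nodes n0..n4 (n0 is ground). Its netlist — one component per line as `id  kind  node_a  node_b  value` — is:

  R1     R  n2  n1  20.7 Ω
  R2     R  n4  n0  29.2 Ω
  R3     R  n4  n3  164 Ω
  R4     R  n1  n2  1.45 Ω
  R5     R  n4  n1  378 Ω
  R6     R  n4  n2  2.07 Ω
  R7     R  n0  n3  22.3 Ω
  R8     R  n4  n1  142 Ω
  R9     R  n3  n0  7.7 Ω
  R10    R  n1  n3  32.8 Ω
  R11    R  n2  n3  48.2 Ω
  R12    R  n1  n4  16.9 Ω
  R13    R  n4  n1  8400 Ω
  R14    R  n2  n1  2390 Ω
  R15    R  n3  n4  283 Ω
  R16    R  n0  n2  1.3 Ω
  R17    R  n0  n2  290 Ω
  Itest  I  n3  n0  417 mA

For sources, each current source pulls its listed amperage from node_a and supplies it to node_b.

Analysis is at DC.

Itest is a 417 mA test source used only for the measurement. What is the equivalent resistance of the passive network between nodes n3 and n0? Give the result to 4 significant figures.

R_eq = 4.344 Ω

MNA unknowns: 4 node voltages V₁..V_4
R1: Y=0.04831 on G[2,1]
R2: Y=0.03425 on G[4,0]
R3: Y=0.006098 on G[4,3]
R4: Y=0.6897 on G[1,2]
R5: Y=0.002646 on G[4,1]
R6: Y=0.4831 on G[4,2]
R7: Y=0.04484 on G[0,3]
R8: Y=0.007042 on G[4,1]
R9: Y=0.1299 on G[3,0]
R10: Y=0.03049 on G[1,3]
R11: Y=0.02075 on G[2,3]
R12: Y=0.05917 on G[1,4]
R13: Y=0.0001190 on G[4,1]
R14: Y=0.0004184 on G[2,1]
R15: Y=0.003534 on G[3,4]
R16: Y=0.7692 on G[0,2]
R17: Y=0.003448 on G[0,2]
Itest: z[3]−=0.417, z[0]+=0.417
solve → V1=-0.1871, V2=-0.1234, V3=-1.811, V4=-0.1510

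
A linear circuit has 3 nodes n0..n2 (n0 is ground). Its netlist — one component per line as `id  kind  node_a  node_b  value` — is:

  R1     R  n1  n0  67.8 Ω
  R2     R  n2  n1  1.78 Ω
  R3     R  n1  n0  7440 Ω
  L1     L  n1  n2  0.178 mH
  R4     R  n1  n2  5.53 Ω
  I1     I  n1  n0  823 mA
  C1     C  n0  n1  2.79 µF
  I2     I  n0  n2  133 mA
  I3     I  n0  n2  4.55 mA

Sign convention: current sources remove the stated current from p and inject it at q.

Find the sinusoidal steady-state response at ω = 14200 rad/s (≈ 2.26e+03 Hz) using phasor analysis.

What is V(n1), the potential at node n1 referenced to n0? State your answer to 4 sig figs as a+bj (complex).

Apply KCL at each of the 2 non-ground nodes and solve the resulting linear system.
Node n1: branches {R1, R2, R3, L1, R4, I1, C1} → V_1 = -5.696+15.16j
Node n2: branches {R2, L1, R4, I2, I3} → V_2 = -5.552+15.24j

-5.696+15.16j V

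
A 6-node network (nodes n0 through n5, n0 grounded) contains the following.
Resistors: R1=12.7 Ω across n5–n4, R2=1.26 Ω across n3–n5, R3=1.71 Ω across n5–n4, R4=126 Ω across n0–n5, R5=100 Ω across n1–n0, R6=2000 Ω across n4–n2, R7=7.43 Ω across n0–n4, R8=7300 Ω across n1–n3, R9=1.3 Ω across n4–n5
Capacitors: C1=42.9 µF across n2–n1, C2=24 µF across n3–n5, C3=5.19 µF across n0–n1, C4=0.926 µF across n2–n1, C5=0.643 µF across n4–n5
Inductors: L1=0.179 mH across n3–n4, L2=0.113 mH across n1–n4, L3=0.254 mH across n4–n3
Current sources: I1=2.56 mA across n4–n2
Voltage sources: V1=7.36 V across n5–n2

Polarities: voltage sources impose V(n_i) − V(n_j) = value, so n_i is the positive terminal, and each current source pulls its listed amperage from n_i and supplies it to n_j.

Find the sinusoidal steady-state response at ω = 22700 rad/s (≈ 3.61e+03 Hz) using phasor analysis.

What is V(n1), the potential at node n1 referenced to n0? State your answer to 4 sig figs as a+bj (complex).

Element admittances at ω=22700 rad/s:
  Y(R1) = 0.07874+0.000j S between n5,n4
  Y(C1) = 0.000+0.9738j S between n2,n1
  Y(L1) = 0.000-0.2461j S between n3,n4
  Y(C2) = 0.000+0.5448j S between n3,n5
  Y(R2) = 0.7937+0.000j S between n3,n5
  Y(R3) = 0.5848+0.000j S between n5,n4
  Y(R4) = 0.007937+0.000j S between n0,n5
  Y(C3) = 0.000+0.1178j S between n0,n1
  Y(L2) = 0.000-0.3898j S between n1,n4
  Y(C4) = 0.000+0.02102j S between n2,n1
  Y(R5) = 0.01000+0.000j S between n1,n0
  I1: injects 0.00256 A into n2 (from n4)
  Y(R6) = 0.0005000+0.000j S between n4,n2
  Y(R7) = 0.1346+0.000j S between n0,n4
  Y(C5) = 0.000+0.01460j S between n4,n5
  Y(L3) = 0.000-0.1734j S between n4,n3
  Y(R8) = 0.0001370+0.000j S between n1,n3
  Y(R9) = 0.7692+0.000j S between n4,n5
  V1: constraint V(n5)−V(n2) = 7.36
Assemble and solve the 6×6 MNA system:
  V(n1)=-6.467+2.450j  V(n2)=-3.729+3.903j  V(n3)=4.422+4.423j  V(n4)=2.411+5.248j  V(n5)=3.631+3.903j
  i(V1)=-1.451+2.722j

-6.467+2.450j V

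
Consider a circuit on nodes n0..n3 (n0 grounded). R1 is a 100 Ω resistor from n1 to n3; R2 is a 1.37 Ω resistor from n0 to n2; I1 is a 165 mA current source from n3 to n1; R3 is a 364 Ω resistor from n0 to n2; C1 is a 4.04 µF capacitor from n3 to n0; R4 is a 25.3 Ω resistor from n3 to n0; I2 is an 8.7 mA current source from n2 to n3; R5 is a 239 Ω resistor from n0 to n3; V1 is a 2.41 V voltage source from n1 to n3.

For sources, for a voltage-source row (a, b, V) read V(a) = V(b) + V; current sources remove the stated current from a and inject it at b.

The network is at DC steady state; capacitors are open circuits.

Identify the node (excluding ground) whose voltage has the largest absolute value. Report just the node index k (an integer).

1

Apply KCL at each of the 3 non-ground nodes and solve the resulting linear system.
Node n1: branches {R1, I1, V1} → V_1 = 2.609
Node n2: branches {R2, R3, I2} → V_2 = -0.01187
Node n3: branches {R1, I1, C1, R4, I2, R5, V1} → V_3 = 0.1990
Source currents: i(V1)=0.1409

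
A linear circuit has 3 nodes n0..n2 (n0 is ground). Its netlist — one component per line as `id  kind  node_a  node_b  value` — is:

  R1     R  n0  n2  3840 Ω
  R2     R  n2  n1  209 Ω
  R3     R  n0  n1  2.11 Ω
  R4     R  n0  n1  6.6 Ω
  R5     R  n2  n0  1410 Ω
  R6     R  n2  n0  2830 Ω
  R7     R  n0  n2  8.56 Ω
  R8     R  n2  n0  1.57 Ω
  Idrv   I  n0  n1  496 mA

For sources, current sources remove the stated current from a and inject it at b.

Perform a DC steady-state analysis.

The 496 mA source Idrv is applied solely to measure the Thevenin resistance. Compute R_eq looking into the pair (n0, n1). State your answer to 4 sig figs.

Element admittances at DC:
  Y(R1) = 0.0002604 S between n0,n2
  Y(R2) = 0.004785 S between n2,n1
  Y(R3) = 0.4739 S between n0,n1
  Y(R4) = 0.1515 S between n0,n1
  Y(R5) = 0.0007092 S between n2,n0
  Y(R6) = 0.0003534 S between n2,n0
  Y(R7) = 0.1168 S between n0,n2
  Y(R8) = 0.6369 S between n2,n0
  Idrv: injects 0.496 A into n1 (from n0)
Assemble and solve the 2×2 MNA system:
  V(n1)=0.7870  V(n2)=0.004956

R_eq = 1.587 Ω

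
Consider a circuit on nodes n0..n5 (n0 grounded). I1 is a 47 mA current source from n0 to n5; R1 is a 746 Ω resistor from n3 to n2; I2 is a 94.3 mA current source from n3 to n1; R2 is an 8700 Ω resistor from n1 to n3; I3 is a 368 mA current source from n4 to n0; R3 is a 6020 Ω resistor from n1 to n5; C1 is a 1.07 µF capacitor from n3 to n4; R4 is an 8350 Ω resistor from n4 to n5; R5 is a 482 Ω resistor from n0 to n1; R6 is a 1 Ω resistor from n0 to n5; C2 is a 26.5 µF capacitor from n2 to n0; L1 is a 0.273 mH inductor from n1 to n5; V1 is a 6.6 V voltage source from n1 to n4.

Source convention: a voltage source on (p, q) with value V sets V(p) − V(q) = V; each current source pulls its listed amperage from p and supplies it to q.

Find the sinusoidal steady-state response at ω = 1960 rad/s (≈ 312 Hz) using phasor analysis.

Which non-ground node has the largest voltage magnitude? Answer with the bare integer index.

Element admittances at ω=1960 rad/s:
  I1: injects 0.047 A into n5 (from n0)
  Y(R1) = 0.001340+0.000j S between n3,n2
  I2: injects 0.0943 A into n1 (from n3)
  Y(R2) = 0.0001149+0.000j S between n1,n3
  I3: injects 0.368 A into n0 (from n4)
  Y(R3) = 0.0001661+0.000j S between n1,n5
  Y(C1) = 0.000+0.002097j S between n3,n4
  Y(R4) = 0.0001198+0.000j S between n4,n5
  Y(R5) = 0.002075+0.000j S between n0,n1
  Y(R6) = 1.000+0.000j S between n0,n5
  Y(C2) = 0.000+0.05194j S between n2,n0
  Y(L1) = 0.000-1.869j S between n1,n5
  V1: constraint V(n1)−V(n4) = 6.6
Assemble and solve the 6×6 MNA system:
  V(n1)=-0.2673-0.2124j  V(n2)=0.6771+0.6658j  V(n3)=-25.12+26.90j  V(n4)=-6.867-0.2124j  V(n5)=-0.2859-0.03473j
  i(V1)=0.4241+0.03826j

3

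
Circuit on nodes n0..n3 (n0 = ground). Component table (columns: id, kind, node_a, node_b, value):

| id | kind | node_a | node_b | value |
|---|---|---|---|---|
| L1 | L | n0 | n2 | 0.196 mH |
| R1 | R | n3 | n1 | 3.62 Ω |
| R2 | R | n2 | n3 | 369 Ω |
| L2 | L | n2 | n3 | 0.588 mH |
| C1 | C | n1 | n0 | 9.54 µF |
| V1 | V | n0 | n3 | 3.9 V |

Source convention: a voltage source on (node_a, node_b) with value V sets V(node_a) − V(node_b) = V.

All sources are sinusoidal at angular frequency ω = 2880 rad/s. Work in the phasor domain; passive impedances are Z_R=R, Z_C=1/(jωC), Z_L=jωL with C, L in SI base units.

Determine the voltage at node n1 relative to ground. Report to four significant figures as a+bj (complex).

MNA unknowns: 3 node voltages V₁..V_3 plus 1 source current (V1)
L1: Y=0.000-1.772j on G[0,2]
R1: Y=0.2762+0.000j on G[3,1]
R2: Y=0.002710+0.000j on G[2,3]
L2: Y=0.000-0.5905j on G[2,3]
C1: Y=0.000+0.02748j on G[1,0]
V1: row V0−V3=3.9, i_V1 at 0,3
solve → V1=-3.862+0.3841j, V2=-0.9750-0.003356j, V3=-3.900+0.000j
aux → i_V1=-0.01650+1.621j

-3.862+0.3841j V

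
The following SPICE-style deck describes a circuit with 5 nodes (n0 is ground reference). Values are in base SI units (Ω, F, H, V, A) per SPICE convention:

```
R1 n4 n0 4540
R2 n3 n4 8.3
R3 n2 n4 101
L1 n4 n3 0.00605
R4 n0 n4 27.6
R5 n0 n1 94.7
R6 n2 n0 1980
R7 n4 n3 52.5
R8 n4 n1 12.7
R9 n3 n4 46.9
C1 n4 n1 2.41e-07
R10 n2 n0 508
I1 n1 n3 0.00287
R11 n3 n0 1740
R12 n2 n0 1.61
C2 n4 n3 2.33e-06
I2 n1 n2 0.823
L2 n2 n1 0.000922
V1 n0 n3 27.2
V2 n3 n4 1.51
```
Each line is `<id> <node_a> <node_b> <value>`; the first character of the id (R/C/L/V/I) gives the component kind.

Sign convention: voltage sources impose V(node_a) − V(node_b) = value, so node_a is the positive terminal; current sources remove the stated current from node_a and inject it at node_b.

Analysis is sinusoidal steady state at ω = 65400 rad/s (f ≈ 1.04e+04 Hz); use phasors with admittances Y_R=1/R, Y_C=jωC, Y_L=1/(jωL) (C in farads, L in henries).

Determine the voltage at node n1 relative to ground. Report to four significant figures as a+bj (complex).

Element admittances at ω=65400 rad/s:
  Y(R1) = 0.0002203+0.000j S between n4,n0
  Y(R2) = 0.1205+0.000j S between n3,n4
  Y(R3) = 0.009901+0.000j S between n2,n4
  Y(L1) = 0.000-0.002527j S between n4,n3
  Y(R4) = 0.03623+0.000j S between n0,n4
  Y(R5) = 0.01056+0.000j S between n0,n1
  Y(R6) = 0.0005051+0.000j S between n2,n0
  Y(R7) = 0.01905+0.000j S between n4,n3
  Y(R8) = 0.07874+0.000j S between n4,n1
  Y(R9) = 0.02132+0.000j S between n3,n4
  Y(C1) = 0.000+0.01576j S between n4,n1
  Y(R10) = 0.001969+0.000j S between n2,n0
  I1: injects 0.00287 A into n3 (from n1)
  Y(R11) = 0.0005747+0.000j S between n3,n0
  Y(R12) = 0.6211+0.000j S between n2,n0
  Y(C2) = 0.000+0.1524j S between n4,n3
  I2: injects 0.823 A into n2 (from n1)
  Y(L2) = 0.000-0.01658j S between n2,n1
  V1: constraint V(n0)−V(n3) = 27.2
  V2: constraint V(n3)−V(n4) = 1.51
Assemble and solve the 6×6 MNA system:
  V(n1)=-34.34-5.510j  V(n2)=0.6822+0.9169j  V(n3)=-27.20+0.000j  V(n4)=-28.71+0.000j
  i(V1)=-0.9994+0.5136j  i(V2)=-1.224+0.2873j

-34.34-5.510j V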